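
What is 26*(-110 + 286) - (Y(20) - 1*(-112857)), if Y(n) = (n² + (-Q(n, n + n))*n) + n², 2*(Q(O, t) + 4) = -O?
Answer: -109361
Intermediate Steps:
Q(O, t) = -4 - O/2 (Q(O, t) = -4 + (-O)/2 = -4 - O/2)
Y(n) = 2*n² + n*(4 + n/2) (Y(n) = (n² + (-(-4 - n/2))*n) + n² = (n² + (4 + n/2)*n) + n² = (n² + n*(4 + n/2)) + n² = 2*n² + n*(4 + n/2))
26*(-110 + 286) - (Y(20) - 1*(-112857)) = 26*(-110 + 286) - ((½)*20*(8 + 5*20) - 1*(-112857)) = 26*176 - ((½)*20*(8 + 100) + 112857) = 4576 - ((½)*20*108 + 112857) = 4576 - (1080 + 112857) = 4576 - 1*113937 = 4576 - 113937 = -109361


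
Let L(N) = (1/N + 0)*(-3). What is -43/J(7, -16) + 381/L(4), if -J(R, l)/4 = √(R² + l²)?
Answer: -508 + 43*√305/1220 ≈ -507.38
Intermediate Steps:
L(N) = -3/N
J(R, l) = -4*√(R² + l²)
-43/J(7, -16) + 381/L(4) = -43*(-1/(4*√(7² + (-16)²))) + 381/((-3/4)) = -43*(-1/(4*√(49 + 256))) + 381/((-3*¼)) = -43*(-√305/1220) + 381/(-¾) = -(-43)*√305/1220 + 381*(-4/3) = 43*√305/1220 - 508 = -508 + 43*√305/1220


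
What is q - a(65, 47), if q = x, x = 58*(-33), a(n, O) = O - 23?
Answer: -1938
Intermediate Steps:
a(n, O) = -23 + O
x = -1914
q = -1914
q - a(65, 47) = -1914 - (-23 + 47) = -1914 - 1*24 = -1914 - 24 = -1938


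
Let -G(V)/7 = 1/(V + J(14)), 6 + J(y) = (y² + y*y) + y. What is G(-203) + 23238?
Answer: 4577879/197 ≈ 23238.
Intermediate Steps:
J(y) = -6 + y + 2*y² (J(y) = -6 + ((y² + y*y) + y) = -6 + ((y² + y²) + y) = -6 + (2*y² + y) = -6 + (y + 2*y²) = -6 + y + 2*y²)
G(V) = -7/(400 + V) (G(V) = -7/(V + (-6 + 14 + 2*14²)) = -7/(V + (-6 + 14 + 2*196)) = -7/(V + (-6 + 14 + 392)) = -7/(V + 400) = -7/(400 + V))
G(-203) + 23238 = -7/(400 - 203) + 23238 = -7/197 + 23238 = 4577879/197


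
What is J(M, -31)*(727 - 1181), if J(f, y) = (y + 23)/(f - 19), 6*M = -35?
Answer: -21792/149 ≈ -146.26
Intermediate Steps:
M = -35/6 (M = (⅙)*(-35) = -35/6 ≈ -5.8333)
J(f, y) = (23 + y)/(-19 + f)
J(M, -31)*(727 - 1181) = ((23 - 31)/(-19 - 35/6))*(727 - 1181) = (-8/(-149/6))*(-454) = -6/149*(-8)*(-454) = (48/149)*(-454) = -21792/149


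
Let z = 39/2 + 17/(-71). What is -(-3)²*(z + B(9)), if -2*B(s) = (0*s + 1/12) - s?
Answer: -121251/568 ≈ -213.47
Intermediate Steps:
z = 2735/142 (z = 39*(½) + 17*(-1/71) = 39/2 - 17/71 = 2735/142 ≈ 19.261)
B(s) = -1/24 + s/2 (B(s) = -((0*s + 1/12) - s)/2 = -((0 + 1/12) - s)/2 = -(1/12 - s)/2 = -1/24 + s/2)
-(-3)²*(z + B(9)) = -(-3)²*(2735/142 + (-1/24 + (½)*9)) = -9*(2735/142 + (-1/24 + 9/2)) = -9*(2735/142 + 107/24) = -9*40417/1704 = -1*121251/568 = -121251/568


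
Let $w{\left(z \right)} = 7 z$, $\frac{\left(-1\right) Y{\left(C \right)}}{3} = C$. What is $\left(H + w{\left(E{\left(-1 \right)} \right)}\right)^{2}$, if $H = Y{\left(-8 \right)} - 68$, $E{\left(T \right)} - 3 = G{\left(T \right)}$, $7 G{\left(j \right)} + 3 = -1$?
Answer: $729$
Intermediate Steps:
$G{\left(j \right)} = - \frac{4}{7}$ ($G{\left(j \right)} = - \frac{3}{7} + \frac{1}{7} \left(-1\right) = - \frac{3}{7} - \frac{1}{7} = - \frac{4}{7}$)
$Y{\left(C \right)} = - 3 C$
$E{\left(T \right)} = \frac{17}{7}$ ($E{\left(T \right)} = 3 - \frac{4}{7} = \frac{17}{7}$)
$H = -44$ ($H = \left(-3\right) \left(-8\right) - 68 = 24 - 68 = -44$)
$\left(H + w{\left(E{\left(-1 \right)} \right)}\right)^{2} = \left(-44 + 7 \cdot \frac{17}{7}\right)^{2} = \left(-44 + 17\right)^{2} = \left(-27\right)^{2} = 729$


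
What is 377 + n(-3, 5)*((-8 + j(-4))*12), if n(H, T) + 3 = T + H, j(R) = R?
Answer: 521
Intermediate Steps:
n(H, T) = -3 + H + T (n(H, T) = -3 + (T + H) = -3 + (H + T) = -3 + H + T)
377 + n(-3, 5)*((-8 + j(-4))*12) = 377 + (-3 - 3 + 5)*((-8 - 4)*12) = 377 - (-12)*12 = 377 - 1*(-144) = 377 + 144 = 521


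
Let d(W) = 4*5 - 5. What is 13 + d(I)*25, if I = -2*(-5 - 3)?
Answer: 388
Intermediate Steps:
I = 16 (I = -2*(-8) = 16)
d(W) = 15 (d(W) = 20 - 5 = 15)
13 + d(I)*25 = 13 + 15*25 = 13 + 375 = 388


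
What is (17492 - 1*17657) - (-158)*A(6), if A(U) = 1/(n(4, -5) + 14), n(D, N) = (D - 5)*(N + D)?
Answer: -2317/15 ≈ -154.47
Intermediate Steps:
n(D, N) = (-5 + D)*(D + N)
A(U) = 1/15 (A(U) = 1/((4**2 - 5*4 - 5*(-5) + 4*(-5)) + 14) = 1/((16 - 20 + 25 - 20) + 14) = 1/(1 + 14) = 1/15)
(17492 - 1*17657) - (-158)*A(6) = (17492 - 1*17657) - (-158)/15 = (17492 - 17657) - 1*(-158/15) = -165 + 158/15 = -2317/15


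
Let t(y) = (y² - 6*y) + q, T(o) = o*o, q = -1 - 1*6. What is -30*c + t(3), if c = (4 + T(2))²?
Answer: -1936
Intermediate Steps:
q = -7 (q = -1 - 6 = -7)
T(o) = o²
c = 64 (c = (4 + 2²)² = (4 + 4)² = 8² = 64)
t(y) = -7 + y² - 6*y (t(y) = (y² - 6*y) - 7 = -7 + y² - 6*y)
-30*c + t(3) = -30*64 + (-7 + 3² - 6*3) = -1920 + (-7 + 9 - 18) = -1920 - 16 = -1936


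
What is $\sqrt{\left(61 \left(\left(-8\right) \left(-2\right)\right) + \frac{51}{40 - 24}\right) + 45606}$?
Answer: $\frac{\sqrt{745363}}{4} \approx 215.84$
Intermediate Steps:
$\sqrt{\left(61 \left(\left(-8\right) \left(-2\right)\right) + \frac{51}{40 - 24}\right) + 45606} = \sqrt{\left(61 \cdot 16 + \frac{51}{40 - 24}\right) + 45606} = \sqrt{\left(976 + \frac{51}{40 - 24}\right) + 45606} = \sqrt{\left(976 + \frac{51}{16}\right) + 45606} = \sqrt{\frac{15667}{16} + 45606} = \sqrt{\frac{745363}{16}} = \frac{\sqrt{745363}}{4}$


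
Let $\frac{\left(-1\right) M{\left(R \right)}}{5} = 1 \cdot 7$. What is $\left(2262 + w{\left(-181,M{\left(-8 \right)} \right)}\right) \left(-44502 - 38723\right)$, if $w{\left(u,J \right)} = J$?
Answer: $-185342075$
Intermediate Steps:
$M{\left(R \right)} = -35$ ($M{\left(R \right)} = - 5 \cdot 1 \cdot 7 = \left(-5\right) 7 = -35$)
$\left(2262 + w{\left(-181,M{\left(-8 \right)} \right)}\right) \left(-44502 - 38723\right) = \left(2262 - 35\right) \left(-44502 - 38723\right) = 2227 \left(-83225\right) = -185342075$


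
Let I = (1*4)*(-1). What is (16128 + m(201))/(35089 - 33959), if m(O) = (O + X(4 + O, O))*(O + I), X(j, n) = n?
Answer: 47661/565 ≈ 84.356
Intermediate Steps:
I = -4 (I = 4*(-1) = -4)
m(O) = 2*O*(-4 + O) (m(O) = (O + O)*(O - 4) = (2*O)*(-4 + O) = 2*O*(-4 + O))
(16128 + m(201))/(35089 - 33959) = (16128 + 2*201*(-4 + 201))/(35089 - 33959) = (16128 + 2*201*197)/1130 = (16128 + 79194)*(1/1130) = 95322*(1/1130) = 47661/565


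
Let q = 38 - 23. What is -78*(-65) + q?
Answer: 5085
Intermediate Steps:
q = 15
-78*(-65) + q = -78*(-65) + 15 = 5070 + 15 = 5085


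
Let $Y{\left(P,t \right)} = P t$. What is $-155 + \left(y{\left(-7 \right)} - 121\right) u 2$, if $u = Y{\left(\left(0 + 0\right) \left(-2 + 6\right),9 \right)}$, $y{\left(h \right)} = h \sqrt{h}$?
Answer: $-155$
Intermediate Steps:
$y{\left(h \right)} = h^{\frac{3}{2}}$
$u = 0$ ($u = \left(0 + 0\right) \left(-2 + 6\right) 9 = 0 \cdot 4 \cdot 9 = 0 \cdot 9 = 0$)
$-155 + \left(y{\left(-7 \right)} - 121\right) u 2 = -155 + \left(\left(-7\right)^{\frac{3}{2}} - 121\right) 0 \cdot 2 = -155 + \left(- 7 i \sqrt{7} - 121\right) 0 = -155 + \left(-121 - 7 i \sqrt{7}\right) 0 = -155 + 0 = -155$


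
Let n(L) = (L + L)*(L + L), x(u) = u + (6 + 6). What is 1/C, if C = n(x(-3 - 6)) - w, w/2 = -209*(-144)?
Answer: -1/60156 ≈ -1.6623e-5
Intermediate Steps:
w = 60192 (w = 2*(-209*(-144)) = 2*30096 = 60192)
x(u) = 12 + u (x(u) = u + 12 = 12 + u)
n(L) = 4*L² (n(L) = (2*L)*(2*L) = 4*L²)
C = -60156 (C = 4*(12 + (-3 - 6))² - 1*60192 = 4*(12 - 9)² - 60192 = 4*3² - 60192 = 4*9 - 60192 = 36 - 60192 = -60156)
1/C = 1/(-60156) = -1/60156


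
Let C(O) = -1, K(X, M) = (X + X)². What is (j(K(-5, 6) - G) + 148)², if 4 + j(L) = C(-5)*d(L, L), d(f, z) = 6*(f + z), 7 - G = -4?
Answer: 853776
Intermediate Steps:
G = 11 (G = 7 - 1*(-4) = 7 + 4 = 11)
K(X, M) = 4*X² (K(X, M) = (2*X)² = 4*X²)
d(f, z) = 6*f + 6*z
j(L) = -4 - 12*L (j(L) = -4 - (6*L + 6*L) = -4 - 12*L)
(j(K(-5, 6) - G) + 148)² = ((-4 - 12*(4*(-5)² - 1*11)) + 148)² = ((-4 - 12*(4*25 - 11)) + 148)² = ((-4 - 12*(100 - 11)) + 148)² = ((-4 - 12*89) + 148)² = ((-4 - 1068) + 148)² = (-1072 + 148)² = (-924)² = 853776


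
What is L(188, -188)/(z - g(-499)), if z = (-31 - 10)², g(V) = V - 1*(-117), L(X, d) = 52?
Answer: 52/2063 ≈ 0.025206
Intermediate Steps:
g(V) = 117 + V (g(V) = V + 117 = 117 + V)
z = 1681 (z = (-41)² = 1681)
L(188, -188)/(z - g(-499)) = 52/(1681 - (117 - 499)) = 52/(1681 - 1*(-382)) = 52/(1681 + 382) = 52/2063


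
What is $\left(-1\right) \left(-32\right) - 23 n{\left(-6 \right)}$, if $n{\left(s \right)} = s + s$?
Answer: $308$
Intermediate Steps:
$n{\left(s \right)} = 2 s$
$\left(-1\right) \left(-32\right) - 23 n{\left(-6 \right)} = \left(-1\right) \left(-32\right) - 23 \cdot 2 \left(-6\right) = 32 - -276 = 32 + 276 = 308$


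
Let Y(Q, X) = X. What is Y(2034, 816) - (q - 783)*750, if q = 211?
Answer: 429816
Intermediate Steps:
Y(2034, 816) - (q - 783)*750 = 816 - (211 - 783)*750 = 816 - (-572)*750 = 816 - 1*(-429000) = 816 + 429000 = 429816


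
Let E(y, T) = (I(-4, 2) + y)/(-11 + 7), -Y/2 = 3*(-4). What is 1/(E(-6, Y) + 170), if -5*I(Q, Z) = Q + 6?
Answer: 5/858 ≈ 0.0058275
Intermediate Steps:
Y = 24 (Y = -6*(-4) = -2*(-12) = 24)
I(Q, Z) = -6/5 - Q/5 (I(Q, Z) = -(Q + 6)/5 = -(6 + Q)/5 = -6/5 - Q/5)
E(y, T) = ⅒ - y/4 (E(y, T) = ((-6/5 - ⅕*(-4)) + y)/(-11 + 7) = ((-6/5 + ⅘) + y)/(-4) = (-⅖ + y)*(-¼) = ⅒ - y/4)
1/(E(-6, Y) + 170) = 1/((⅒ - ¼*(-6)) + 170) = 1/((⅒ + 3/2) + 170) = 1/(8/5 + 170) = 1/(858/5) = 5/858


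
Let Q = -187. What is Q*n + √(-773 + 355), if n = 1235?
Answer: -230945 + I*√418 ≈ -2.3095e+5 + 20.445*I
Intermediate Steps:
Q*n + √(-773 + 355) = -187*1235 + √(-773 + 355) = -230945 + √(-418) = -230945 + I*√418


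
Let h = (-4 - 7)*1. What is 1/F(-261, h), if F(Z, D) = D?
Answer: -1/11 ≈ -0.090909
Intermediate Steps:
h = -11 (h = -11*1 = -11)
1/F(-261, h) = 1/(-11) = -1/11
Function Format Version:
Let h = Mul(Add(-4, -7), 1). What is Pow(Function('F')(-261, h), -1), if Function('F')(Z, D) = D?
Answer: Rational(-1, 11) ≈ -0.090909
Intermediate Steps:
h = -11 (h = Mul(-11, 1) = -11)
Pow(Function('F')(-261, h), -1) = Pow(-11, -1) = Rational(-1, 11)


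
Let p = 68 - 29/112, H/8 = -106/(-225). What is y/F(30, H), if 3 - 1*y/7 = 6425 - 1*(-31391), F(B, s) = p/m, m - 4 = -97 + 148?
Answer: -1630496560/7587 ≈ -2.1491e+5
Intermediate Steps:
H = 848/225 (H = 8*(-106/(-225)) = 8*(-106*(-1/225)) = 8*(106/225) = 848/225 ≈ 3.7689)
m = 55 (m = 4 + (-97 + 148) = 4 + 51 = 55)
p = 7587/112 (p = 68 - 29/112 = 7587/112 ≈ 67.741)
F(B, s) = 7587/6160 (F(B, s) = (7587/112)/55 = (7587/112)*(1/55) = 7587/6160)
y = -264691 (y = 21 - 7*(6425 - 1*(-31391)) = 21 - 7*(6425 + 31391) = 21 - 7*37816 = 21 - 264712 = -264691)
y/F(30, H) = -264691/7587/6160 = -264691*6160/7587 = -1630496560/7587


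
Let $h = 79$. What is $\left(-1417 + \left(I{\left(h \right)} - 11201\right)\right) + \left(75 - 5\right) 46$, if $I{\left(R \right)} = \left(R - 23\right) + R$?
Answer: $-9263$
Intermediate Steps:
$I{\left(R \right)} = -23 + 2 R$ ($I{\left(R \right)} = \left(-23 + R\right) + R = -23 + 2 R$)
$\left(-1417 + \left(I{\left(h \right)} - 11201\right)\right) + \left(75 - 5\right) 46 = \left(-1417 + \left(\left(-23 + 2 \cdot 79\right) - 11201\right)\right) + \left(75 - 5\right) 46 = \left(-1417 + \left(\left(-23 + 158\right) - 11201\right)\right) + 70 \cdot 46 = \left(-1417 + \left(135 - 11201\right)\right) + 3220 = \left(-1417 - 11066\right) + 3220 = -12483 + 3220 = -9263$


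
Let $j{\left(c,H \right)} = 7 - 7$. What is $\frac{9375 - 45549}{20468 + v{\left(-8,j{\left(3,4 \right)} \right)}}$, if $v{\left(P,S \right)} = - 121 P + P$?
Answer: $- \frac{18087}{10714} \approx -1.6882$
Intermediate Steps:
$j{\left(c,H \right)} = 0$ ($j{\left(c,H \right)} = 7 - 7 = 0$)
$v{\left(P,S \right)} = - 120 P$
$\frac{9375 - 45549}{20468 + v{\left(-8,j{\left(3,4 \right)} \right)}} = \frac{9375 - 45549}{20468 - -960} = - \frac{36174}{20468 + 960} = - \frac{36174}{21428} = \left(-36174\right) \frac{1}{21428} = - \frac{18087}{10714}$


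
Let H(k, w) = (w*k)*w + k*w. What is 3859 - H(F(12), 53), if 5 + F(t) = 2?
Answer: 12445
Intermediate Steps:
F(t) = -3 (F(t) = -5 + 2 = -3)
H(k, w) = k*w + k*w² (H(k, w) = (k*w)*w + k*w = k*w² + k*w = k*w + k*w²)
3859 - H(F(12), 53) = 3859 - (-3)*53*(1 + 53) = 3859 - (-3)*53*54 = 3859 - 1*(-8586) = 3859 + 8586 = 12445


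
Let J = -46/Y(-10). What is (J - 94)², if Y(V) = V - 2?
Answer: 292681/36 ≈ 8130.0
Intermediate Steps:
Y(V) = -2 + V
J = 23/6 (J = -46/(-2 - 10) = -46/(-12) = -46*(-1/12) = 23/6 ≈ 3.8333)
(J - 94)² = (23/6 - 94)² = (-541/6)² = 292681/36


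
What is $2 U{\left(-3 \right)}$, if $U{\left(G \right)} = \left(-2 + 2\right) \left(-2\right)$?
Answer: $0$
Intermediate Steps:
$U{\left(G \right)} = 0$ ($U{\left(G \right)} = 0 \left(-2\right) = 0$)
$2 U{\left(-3 \right)} = 2 \cdot 0 = 0$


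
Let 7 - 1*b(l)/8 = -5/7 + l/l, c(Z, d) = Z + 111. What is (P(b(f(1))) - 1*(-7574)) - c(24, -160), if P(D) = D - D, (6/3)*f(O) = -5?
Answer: 7439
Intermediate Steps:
f(O) = -5/2 (f(O) = (½)*(-5) = -5/2)
c(Z, d) = 111 + Z
b(l) = 376/7 (b(l) = 56 - 8*(-5/7 + l/l) = 56 - 8*(-5*⅐ + 1) = 56 - 8*(-5/7 + 1) = 56 - 8*2/7 = 56 - 16/7 = 376/7)
P(D) = 0
(P(b(f(1))) - 1*(-7574)) - c(24, -160) = (0 - 1*(-7574)) - (111 + 24) = (0 + 7574) - 1*135 = 7574 - 135 = 7439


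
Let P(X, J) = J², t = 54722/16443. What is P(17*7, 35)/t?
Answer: 20142675/54722 ≈ 368.09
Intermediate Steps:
t = 54722/16443 (t = 54722*(1/16443) = 54722/16443 ≈ 3.3280)
P(17*7, 35)/t = 35²/(54722/16443) = 1225*(16443/54722) = 20142675/54722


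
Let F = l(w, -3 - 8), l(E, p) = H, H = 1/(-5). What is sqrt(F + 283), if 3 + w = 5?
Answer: sqrt(7070)/5 ≈ 16.817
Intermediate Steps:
w = 2 (w = -3 + 5 = 2)
H = -1/5 ≈ -0.20000
l(E, p) = -1/5
F = -1/5 ≈ -0.20000
sqrt(F + 283) = sqrt(-1/5 + 283) = sqrt(1414/5) = sqrt(7070)/5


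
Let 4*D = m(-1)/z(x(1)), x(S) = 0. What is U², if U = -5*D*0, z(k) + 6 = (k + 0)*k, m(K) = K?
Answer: 0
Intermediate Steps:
z(k) = -6 + k² (z(k) = -6 + (k + 0)*k = -6 + k*k = -6 + k²)
D = 1/24 (D = (-1/(-6 + 0²))/4 = (-1/(-6 + 0))/4 = (-1/(-6))/4 = (-1*(-⅙))/4 = (¼)*(⅙) = 1/24 ≈ 0.041667)
U = 0 (U = -5*1/24*0 = -5/24*0 = 0)
U² = 0² = 0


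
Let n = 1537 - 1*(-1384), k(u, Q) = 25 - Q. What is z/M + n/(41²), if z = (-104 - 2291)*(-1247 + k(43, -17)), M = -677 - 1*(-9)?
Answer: -4849372747/1122908 ≈ -4318.6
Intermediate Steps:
M = -668 (M = -677 + 9 = -668)
n = 2921 (n = 1537 + 1384 = 2921)
z = 2885975 (z = (-104 - 2291)*(-1247 + (25 - 1*(-17))) = -2395*(-1247 + (25 + 17)) = -2395*(-1247 + 42) = -2395*(-1205) = 2885975)
z/M + n/(41²) = 2885975/(-668) + 2921/(41²) = 2885975*(-1/668) + 2921/1681 = -2885975/668 + 2921*(1/1681) = -2885975/668 + 2921/1681 = -4849372747/1122908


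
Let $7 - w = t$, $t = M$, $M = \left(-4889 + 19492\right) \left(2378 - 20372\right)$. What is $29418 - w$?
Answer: $-262736971$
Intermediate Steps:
$M = -262766382$ ($M = 14603 \left(-17994\right) = -262766382$)
$t = -262766382$
$w = 262766389$ ($w = 7 - -262766382 = 7 + 262766382 = 262766389$)
$29418 - w = 29418 - 262766389 = -262736971$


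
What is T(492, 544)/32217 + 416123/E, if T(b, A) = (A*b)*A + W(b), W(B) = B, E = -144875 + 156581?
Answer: 572603862505/125710734 ≈ 4554.9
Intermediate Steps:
E = 11706
T(b, A) = b + b*A**2 (T(b, A) = (A*b)*A + b = b*A**2 + b = b + b*A**2)
T(492, 544)/32217 + 416123/E = (492*(1 + 544**2))/32217 + 416123/11706 = (492*(1 + 295936))*(1/32217) + 416123*(1/11706) = (492*295937)*(1/32217) + 416123/11706 = 145601004*(1/32217) + 416123/11706 = 48533668/10739 + 416123/11706 = 572603862505/125710734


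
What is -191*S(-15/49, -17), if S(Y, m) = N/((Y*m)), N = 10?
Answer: -18718/51 ≈ -367.02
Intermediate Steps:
S(Y, m) = 10/(Y*m) (S(Y, m) = 10/((Y*m)) = 10*(1/(Y*m)) = 10/(Y*m))
-191*S(-15/49, -17) = -1910/(((-15/49))*(-17)) = -1910*(-1)/(((-15*1/49))*17) = -1910*(-1)/((-15/49)*17) = -1910*(-49)*(-1)/(15*17) = -191*98/51 = -18718/51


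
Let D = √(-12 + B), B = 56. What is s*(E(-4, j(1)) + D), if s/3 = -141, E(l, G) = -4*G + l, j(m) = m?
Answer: 3384 - 846*√11 ≈ 578.14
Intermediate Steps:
E(l, G) = l - 4*G
s = -423 (s = 3*(-141) = -423)
D = 2*√11 (D = √(-12 + 56) = √44 = 2*√11 ≈ 6.6332)
s*(E(-4, j(1)) + D) = -423*((-4 - 4*1) + 2*√11) = -423*((-4 - 4) + 2*√11) = -423*(-8 + 2*√11) = 3384 - 846*√11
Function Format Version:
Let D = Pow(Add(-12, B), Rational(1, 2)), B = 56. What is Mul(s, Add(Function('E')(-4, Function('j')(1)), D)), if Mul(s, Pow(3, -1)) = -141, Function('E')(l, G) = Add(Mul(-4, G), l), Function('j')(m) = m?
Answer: Add(3384, Mul(-846, Pow(11, Rational(1, 2)))) ≈ 578.14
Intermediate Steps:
Function('E')(l, G) = Add(l, Mul(-4, G))
s = -423 (s = Mul(3, -141) = -423)
D = Mul(2, Pow(11, Rational(1, 2))) (D = Pow(Add(-12, 56), Rational(1, 2)) = Pow(44, Rational(1, 2)) = Mul(2, Pow(11, Rational(1, 2))) ≈ 6.6332)
Mul(s, Add(Function('E')(-4, Function('j')(1)), D)) = Mul(-423, Add(Add(-4, Mul(-4, 1)), Mul(2, Pow(11, Rational(1, 2))))) = Mul(-423, Add(Add(-4, -4), Mul(2, Pow(11, Rational(1, 2))))) = Mul(-423, Add(-8, Mul(2, Pow(11, Rational(1, 2))))) = Add(3384, Mul(-846, Pow(11, Rational(1, 2))))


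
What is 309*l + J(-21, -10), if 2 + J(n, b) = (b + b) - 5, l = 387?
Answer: 119556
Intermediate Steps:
J(n, b) = -7 + 2*b (J(n, b) = -2 + ((b + b) - 5) = -2 + (2*b - 5) = -2 + (-5 + 2*b) = -7 + 2*b)
309*l + J(-21, -10) = 309*387 + (-7 + 2*(-10)) = 119583 + (-7 - 20) = 119583 - 27 = 119556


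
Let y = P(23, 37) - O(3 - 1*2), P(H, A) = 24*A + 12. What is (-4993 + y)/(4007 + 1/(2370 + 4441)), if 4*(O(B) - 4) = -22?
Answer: -55734413/54583356 ≈ -1.0211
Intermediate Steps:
O(B) = -3/2 (O(B) = 4 + (¼)*(-22) = 4 - 11/2 = -3/2)
P(H, A) = 12 + 24*A
y = 1803/2 (y = (12 + 24*37) - 1*(-3/2) = (12 + 888) + 3/2 = 900 + 3/2 = 1803/2 ≈ 901.50)
(-4993 + y)/(4007 + 1/(2370 + 4441)) = (-4993 + 1803/2)/(4007 + 1/(2370 + 4441)) = -8183/(2*(4007 + 1/6811)) = -8183/(2*27291678/6811) = -8183/2*6811/27291678 = -55734413/54583356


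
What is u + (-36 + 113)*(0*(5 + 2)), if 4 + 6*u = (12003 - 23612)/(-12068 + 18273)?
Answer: -12143/12410 ≈ -0.97849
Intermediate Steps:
u = -12143/12410 (u = -2/3 + ((12003 - 23612)/(-12068 + 18273))/6 = -2/3 + (-11609/6205)/6 = -2/3 + (-11609*1/6205)/6 = -2/3 + (1/6)*(-11609/6205) = -2/3 - 11609/37230 = -12143/12410 ≈ -0.97849)
u + (-36 + 113)*(0*(5 + 2)) = -12143/12410 + (-36 + 113)*(0*(5 + 2)) = -12143/12410 + 77*(0*7) = -12143/12410 + 77*0 = -12143/12410 + 0 = -12143/12410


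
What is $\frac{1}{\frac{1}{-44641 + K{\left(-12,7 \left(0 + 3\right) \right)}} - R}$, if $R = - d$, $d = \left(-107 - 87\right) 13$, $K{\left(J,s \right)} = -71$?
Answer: $- \frac{44712}{112763665} \approx -0.00039651$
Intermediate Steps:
$d = -2522$ ($d = \left(-194\right) 13 = -2522$)
$R = 2522$ ($R = \left(-1\right) \left(-2522\right) = 2522$)
$\frac{1}{\frac{1}{-44641 + K{\left(-12,7 \left(0 + 3\right) \right)}} - R} = \frac{1}{\frac{1}{-44641 - 71} - 2522} = \frac{1}{\frac{1}{-44712} - 2522} = \frac{1}{- \frac{1}{44712} - 2522} = \frac{1}{- \frac{112763665}{44712}} = - \frac{44712}{112763665}$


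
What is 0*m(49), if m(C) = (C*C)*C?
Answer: 0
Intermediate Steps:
m(C) = C**3 (m(C) = C**2*C = C**3)
0*m(49) = 0*49**3 = 0*117649 = 0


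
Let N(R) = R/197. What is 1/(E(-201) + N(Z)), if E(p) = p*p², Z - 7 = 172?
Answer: -197/1599758218 ≈ -1.2314e-7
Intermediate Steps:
Z = 179 (Z = 7 + 172 = 179)
E(p) = p³
N(R) = R/197 (N(R) = R*(1/197) = R/197)
1/(E(-201) + N(Z)) = 1/((-201)³ + (1/197)*179) = 1/(-8120601 + 179/197) = 1/(-1599758218/197) = -197/1599758218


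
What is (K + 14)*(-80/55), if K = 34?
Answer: -768/11 ≈ -69.818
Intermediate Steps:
(K + 14)*(-80/55) = (34 + 14)*(-80/55) = 48*(-80*1/55) = 48*(-16/11) = -768/11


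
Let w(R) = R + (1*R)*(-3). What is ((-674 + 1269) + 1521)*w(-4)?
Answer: 16928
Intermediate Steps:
w(R) = -2*R (w(R) = R + R*(-3) = R - 3*R = -2*R)
((-674 + 1269) + 1521)*w(-4) = ((-674 + 1269) + 1521)*(-2*(-4)) = (595 + 1521)*8 = 2116*8 = 16928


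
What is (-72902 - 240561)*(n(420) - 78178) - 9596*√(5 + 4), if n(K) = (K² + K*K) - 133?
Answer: -86042174195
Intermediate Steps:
n(K) = -133 + 2*K² (n(K) = (K² + K²) - 133 = 2*K² - 133 = -133 + 2*K²)
(-72902 - 240561)*(n(420) - 78178) - 9596*√(5 + 4) = (-72902 - 240561)*((-133 + 2*420²) - 78178) - 9596*√(5 + 4) = -313463*((-133 + 2*176400) - 78178) - 9596*√9 = -313463*((-133 + 352800) - 78178) - 9596*3 = -313463*(352667 - 78178) - 28788 = -313463*274489 - 28788 = -86042145407 - 28788 = -86042174195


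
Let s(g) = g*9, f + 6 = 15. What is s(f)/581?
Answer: 81/581 ≈ 0.13941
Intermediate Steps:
f = 9 (f = -6 + 15 = 9)
s(g) = 9*g
s(f)/581 = (9*9)/581 = 81*(1/581) = 81/581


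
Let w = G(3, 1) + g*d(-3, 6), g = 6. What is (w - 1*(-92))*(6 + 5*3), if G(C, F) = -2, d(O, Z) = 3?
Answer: 2268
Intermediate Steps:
w = 16 (w = -2 + 6*3 = -2 + 18 = 16)
(w - 1*(-92))*(6 + 5*3) = (16 - 1*(-92))*(6 + 5*3) = (16 + 92)*(6 + 15) = 108*21 = 2268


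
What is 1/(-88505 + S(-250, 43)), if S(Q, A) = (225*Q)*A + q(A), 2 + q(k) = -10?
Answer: -1/2507267 ≈ -3.9884e-7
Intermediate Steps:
q(k) = -12 (q(k) = -2 - 10 = -12)
S(Q, A) = -12 + 225*A*Q (S(Q, A) = (225*Q)*A - 12 = 225*A*Q - 12 = -12 + 225*A*Q)
1/(-88505 + S(-250, 43)) = 1/(-88505 + (-12 + 225*43*(-250))) = 1/(-88505 + (-12 - 2418750)) = 1/(-88505 - 2418762) = 1/(-2507267) = -1/2507267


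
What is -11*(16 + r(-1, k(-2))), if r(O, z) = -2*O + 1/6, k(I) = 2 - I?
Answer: -1199/6 ≈ -199.83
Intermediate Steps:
r(O, z) = ⅙ - 2*O (r(O, z) = -2*O + ⅙ = ⅙ - 2*O)
-11*(16 + r(-1, k(-2))) = -11*(16 + (⅙ - 2*(-1))) = -11*(16 + (⅙ + 2)) = -11*(16 + 13/6) = -11*109/6 = -1199/6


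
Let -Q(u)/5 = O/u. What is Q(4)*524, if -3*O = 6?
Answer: 1310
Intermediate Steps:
O = -2 (O = -1/3*6 = -2)
Q(u) = 10/u (Q(u) = -(-10)/u = 10/u)
Q(4)*524 = (10/4)*524 = (10*(1/4))*524 = (5/2)*524 = 1310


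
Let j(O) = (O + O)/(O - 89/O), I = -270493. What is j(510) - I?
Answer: 70331675623/260011 ≈ 2.7050e+5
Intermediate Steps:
j(O) = 2*O/(O - 89/O) (j(O) = (2*O)/(O - 89/O) = 2*O/(O - 89/O))
j(510) - I = 2*510**2/(-89 + 510**2) - 1*(-270493) = 2*260100/(-89 + 260100) + 270493 = 2*260100/260011 + 270493 = 2*260100*(1/260011) + 270493 = 520200/260011 + 270493 = 70331675623/260011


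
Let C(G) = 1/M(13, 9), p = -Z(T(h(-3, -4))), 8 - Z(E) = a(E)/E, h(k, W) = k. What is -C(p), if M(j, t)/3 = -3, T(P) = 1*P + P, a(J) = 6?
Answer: 1/9 ≈ 0.11111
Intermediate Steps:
T(P) = 2*P (T(P) = P + P = 2*P)
M(j, t) = -9 (M(j, t) = 3*(-3) = -9)
Z(E) = 8 - 6/E
p = -9 (p = -(8 - 6/(2*(-3))) = -(8 - 6/(-6)) = -(8 - 6*(-1/6)) = -(8 + 1) = -1*9 = -9)
C(G) = -1/9 (C(G) = 1/(-9) = -1/9)
-C(p) = -1*(-1/9) = 1/9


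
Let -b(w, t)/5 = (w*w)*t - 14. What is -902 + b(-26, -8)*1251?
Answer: 33913708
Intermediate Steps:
b(w, t) = 70 - 5*t*w² (b(w, t) = -5*((w*w)*t - 14) = -5*(w²*t - 14) = -5*(t*w² - 14) = -5*(-14 + t*w²) = 70 - 5*t*w²)
-902 + b(-26, -8)*1251 = -902 + (70 - 5*(-8)*(-26)²)*1251 = -902 + (70 - 5*(-8)*676)*1251 = -902 + (70 + 27040)*1251 = -902 + 27110*1251 = -902 + 33914610 = 33913708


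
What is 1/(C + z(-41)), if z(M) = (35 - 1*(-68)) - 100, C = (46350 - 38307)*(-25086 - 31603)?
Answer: -1/455949624 ≈ -2.1932e-9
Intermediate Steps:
C = -455949627 (C = 8043*(-56689) = -455949627)
z(M) = 3 (z(M) = (35 + 68) - 100 = 103 - 100 = 3)
1/(C + z(-41)) = 1/(-455949627 + 3) = 1/(-455949624) = -1/455949624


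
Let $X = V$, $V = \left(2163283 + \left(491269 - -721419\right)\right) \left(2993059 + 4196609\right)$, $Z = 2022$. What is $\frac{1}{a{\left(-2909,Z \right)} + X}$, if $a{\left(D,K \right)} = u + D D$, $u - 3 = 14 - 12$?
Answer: $\frac{1}{24272119129914} \approx 4.12 \cdot 10^{-14}$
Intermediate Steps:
$u = 5$ ($u = 3 + \left(14 - 12\right) = 3 + 2 = 5$)
$a{\left(D,K \right)} = 5 + D^{2}$ ($a{\left(D,K \right)} = 5 + D D = 5 + D^{2}$)
$V = 24272110667628$ ($V = \left(2163283 + \left(491269 + 721419\right)\right) 7189668 = \left(2163283 + 1212688\right) 7189668 = 3375971 \cdot 7189668 = 24272110667628$)
$X = 24272110667628$
$\frac{1}{a{\left(-2909,Z \right)} + X} = \frac{1}{\left(5 + \left(-2909\right)^{2}\right) + 24272110667628} = \frac{1}{\left(5 + 8462281\right) + 24272110667628} = \frac{1}{8462286 + 24272110667628} = \frac{1}{24272119129914}$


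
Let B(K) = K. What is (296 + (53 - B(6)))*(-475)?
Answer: -162925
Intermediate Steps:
(296 + (53 - B(6)))*(-475) = (296 + (53 - 1*6))*(-475) = (296 + (53 - 6))*(-475) = (296 + 47)*(-475) = 343*(-475) = -162925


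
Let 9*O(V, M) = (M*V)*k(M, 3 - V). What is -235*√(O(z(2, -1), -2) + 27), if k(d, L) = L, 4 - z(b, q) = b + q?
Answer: -705*√3 ≈ -1221.1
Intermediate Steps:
z(b, q) = 4 - b - q (z(b, q) = 4 - (b + q) = 4 + (-b - q) = 4 - b - q)
O(V, M) = M*V*(3 - V)/9 (O(V, M) = ((M*V)*(3 - V))/9 = (M*V*(3 - V))/9 = M*V*(3 - V)/9)
-235*√(O(z(2, -1), -2) + 27) = -235*√((⅑)*(-2)*(4 - 1*2 - 1*(-1))*(3 - (4 - 1*2 - 1*(-1))) + 27) = -235*√((⅑)*(-2)*(4 - 2 + 1)*(3 - (4 - 2 + 1)) + 27) = -235*√((⅑)*(-2)*3*(3 - 1*3) + 27) = -235*√((⅑)*(-2)*3*(3 - 3) + 27) = -235*√((⅑)*(-2)*3*0 + 27) = -235*√(0 + 27) = -705*√3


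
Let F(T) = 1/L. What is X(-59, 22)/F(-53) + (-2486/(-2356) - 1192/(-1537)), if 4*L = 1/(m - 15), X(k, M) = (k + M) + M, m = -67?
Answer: 557184783/296936104 ≈ 1.8764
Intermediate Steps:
X(k, M) = k + 2*M (X(k, M) = (M + k) + M = k + 2*M)
L = -1/328 (L = 1/(4*(-67 - 15)) = (¼)/(-82) = (¼)*(-1/82) = -1/328 ≈ -0.0030488)
F(T) = -328 (F(T) = 1/(-1/328) = -328)
X(-59, 22)/F(-53) + (-2486/(-2356) - 1192/(-1537)) = (-59 + 2*22)/(-328) + (-2486/(-2356) - 1192/(-1537)) = (-59 + 44)*(-1/328) + (-2486*(-1/2356) - 1192*(-1/1537)) = -15*(-1/328) + (1243/1178 + 1192/1537) = 15/328 + 3314667/1810586 = 557184783/296936104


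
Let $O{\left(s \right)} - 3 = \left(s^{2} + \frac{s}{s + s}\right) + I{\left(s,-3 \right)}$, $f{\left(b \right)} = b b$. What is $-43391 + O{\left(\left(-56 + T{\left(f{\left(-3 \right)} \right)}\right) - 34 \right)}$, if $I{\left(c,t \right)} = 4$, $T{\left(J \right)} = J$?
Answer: $- \frac{73645}{2} \approx -36823.0$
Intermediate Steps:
$f{\left(b \right)} = b^{2}$
$O{\left(s \right)} = \frac{15}{2} + s^{2}$ ($O{\left(s \right)} = 3 + \left(\left(s^{2} + \frac{s}{s + s}\right) + 4\right) = 3 + \left(\left(s^{2} + \frac{s}{2 s}\right) + 4\right) = 3 + \left(\left(s^{2} + \frac{1}{2 s} s\right) + 4\right) = 3 + \left(\left(s^{2} + \frac{1}{2}\right) + 4\right) = 3 + \left(\left(\frac{1}{2} + s^{2}\right) + 4\right) = 3 + \left(\frac{9}{2} + s^{2}\right) = \frac{15}{2} + s^{2}$)
$-43391 + O{\left(\left(-56 + T{\left(f{\left(-3 \right)} \right)}\right) - 34 \right)} = -43391 + \left(\frac{15}{2} + \left(\left(-56 + \left(-3\right)^{2}\right) - 34\right)^{2}\right) = -43391 + \left(\frac{15}{2} + \left(\left(-56 + 9\right) - 34\right)^{2}\right) = -43391 + \left(\frac{15}{2} + \left(-47 - 34\right)^{2}\right) = -43391 + \left(\frac{15}{2} + \left(-81\right)^{2}\right) = -43391 + \left(\frac{15}{2} + 6561\right) = -43391 + \frac{13137}{2} = - \frac{73645}{2}$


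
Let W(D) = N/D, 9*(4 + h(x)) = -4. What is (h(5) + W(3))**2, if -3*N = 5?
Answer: 25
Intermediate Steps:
N = -5/3 (N = -1/3*5 = -5/3 ≈ -1.6667)
h(x) = -40/9 (h(x) = -4 + (1/9)*(-4) = -4 - 4/9 = -40/9)
W(D) = -5/(3*D)
(h(5) + W(3))**2 = (-40/9 - 5/3/3)**2 = (-40/9 - 5/3*1/3)**2 = (-40/9 - 5/9)**2 = (-5)**2 = 25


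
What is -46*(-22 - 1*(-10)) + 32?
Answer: 584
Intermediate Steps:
-46*(-22 - 1*(-10)) + 32 = -46*(-22 + 10) + 32 = -46*(-12) + 32 = 552 + 32 = 584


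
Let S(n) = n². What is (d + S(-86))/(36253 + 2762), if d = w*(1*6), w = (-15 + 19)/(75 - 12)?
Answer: 155324/819315 ≈ 0.18958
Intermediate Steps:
w = 4/63 ≈ 0.063492
d = 8/21 (d = 4*(1*6)/63 = (4/63)*6 = 8/21 ≈ 0.38095)
(d + S(-86))/(36253 + 2762) = (8/21 + (-86)²)/(36253 + 2762) = (8/21 + 7396)/39015 = (155324/21)*(1/39015) = 155324/819315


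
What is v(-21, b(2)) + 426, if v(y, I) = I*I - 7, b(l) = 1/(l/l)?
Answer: 420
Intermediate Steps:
b(l) = 1 (b(l) = 1/1 = 1)
v(y, I) = -7 + I**2 (v(y, I) = I**2 - 7 = -7 + I**2)
v(-21, b(2)) + 426 = (-7 + 1**2) + 426 = (-7 + 1) + 426 = -6 + 426 = 420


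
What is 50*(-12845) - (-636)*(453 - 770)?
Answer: -843862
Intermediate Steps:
50*(-12845) - (-636)*(453 - 770) = -642250 - (-636)*(-317) = -642250 - 1*201612 = -642250 - 201612 = -843862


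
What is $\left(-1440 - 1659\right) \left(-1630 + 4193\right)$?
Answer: $-7942737$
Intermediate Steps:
$\left(-1440 - 1659\right) \left(-1630 + 4193\right) = \left(-3099\right) 2563 = -7942737$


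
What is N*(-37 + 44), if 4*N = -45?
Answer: -315/4 ≈ -78.750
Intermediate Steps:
N = -45/4 (N = (¼)*(-45) = -45/4 ≈ -11.250)
N*(-37 + 44) = -45*(-37 + 44)/4 = -45/4*7 = -315/4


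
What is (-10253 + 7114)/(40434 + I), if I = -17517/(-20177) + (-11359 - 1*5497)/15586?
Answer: -493574354179/6357782780899 ≈ -0.077633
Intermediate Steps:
I = -33541775/157239361 (I = -17517*(-1/20177) + (-11359 - 5497)*(1/15586) = 17517/20177 - 16856*1/15586 = 17517/20177 - 8428/7793 = -33541775/157239361 ≈ -0.21332)
(-10253 + 7114)/(40434 + I) = (-10253 + 7114)/(40434 - 33541775/157239361) = -3139/6357782780899/157239361 = -3139*157239361/6357782780899 = -493574354179/6357782780899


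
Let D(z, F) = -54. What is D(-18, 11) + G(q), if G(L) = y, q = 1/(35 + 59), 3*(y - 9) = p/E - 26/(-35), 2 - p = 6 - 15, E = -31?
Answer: -146054/3255 ≈ -44.871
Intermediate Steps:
p = 11 (p = 2 - (6 - 15) = 2 - 1*(-9) = 2 + 9 = 11)
y = 29716/3255 (y = 9 + (11/(-31) - 26/(-35))/3 = 9 + (11*(-1/31) - 26*(-1/35))/3 = 9 + (-11/31 + 26/35)/3 = 9 + (⅓)*(421/1085) = 9 + 421/3255 = 29716/3255 ≈ 9.1293)
q = 1/94 ≈ 0.010638
G(L) = 29716/3255
D(-18, 11) + G(q) = -54 + 29716/3255 = -146054/3255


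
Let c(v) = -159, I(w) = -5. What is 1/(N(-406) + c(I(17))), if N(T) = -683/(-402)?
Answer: -402/63235 ≈ -0.0063572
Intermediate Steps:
N(T) = 683/402 (N(T) = -683*(-1/402) = 683/402)
1/(N(-406) + c(I(17))) = 1/(683/402 - 159) = 1/(-63235/402) = -402/63235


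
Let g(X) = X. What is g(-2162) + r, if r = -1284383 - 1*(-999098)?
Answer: -287447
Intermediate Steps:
r = -285285 (r = -1284383 + 999098 = -285285)
g(-2162) + r = -2162 - 285285 = -287447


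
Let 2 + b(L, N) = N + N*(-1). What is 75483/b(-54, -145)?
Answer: -75483/2 ≈ -37742.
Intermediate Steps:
b(L, N) = -2 (b(L, N) = -2 + (N + N*(-1)) = -2 + (N - N) = -2 + 0 = -2)
75483/b(-54, -145) = 75483/(-2) = 75483*(-1/2) = -75483/2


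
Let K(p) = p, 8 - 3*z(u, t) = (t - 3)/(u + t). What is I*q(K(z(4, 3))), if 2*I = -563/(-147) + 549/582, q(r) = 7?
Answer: 136123/8148 ≈ 16.706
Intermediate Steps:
z(u, t) = 8/3 - (-3 + t)/(3*(t + u)) (z(u, t) = 8/3 - (t - 3)/(3*(u + t)) = 8/3 - (-3 + t)/(3*(t + u)))
I = 136123/57036 (I = (-563/(-147) + 549/582)/2 = (-563*(-1/147) + 549*(1/582))/2 = (563/147 + 183/194)/2 = (½)*(136123/28518) = 136123/57036 ≈ 2.3866)
I*q(K(z(4, 3))) = (136123/57036)*7 = 136123/8148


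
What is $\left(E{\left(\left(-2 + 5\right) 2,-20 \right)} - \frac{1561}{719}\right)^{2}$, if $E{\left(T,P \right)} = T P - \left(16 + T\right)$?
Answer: $\frac{10745188281}{516961} \approx 20785.0$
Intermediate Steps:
$E{\left(T,P \right)} = -16 - T + P T$ ($E{\left(T,P \right)} = P T - \left(16 + T\right) = -16 - T + P T$)
$\left(E{\left(\left(-2 + 5\right) 2,-20 \right)} - \frac{1561}{719}\right)^{2} = \left(\left(-16 - \left(-2 + 5\right) 2 - 20 \left(-2 + 5\right) 2\right) - \frac{1561}{719}\right)^{2} = \left(\left(-16 - 3 \cdot 2 - 20 \cdot 3 \cdot 2\right) - \frac{1561}{719}\right)^{2} = \left(\left(-16 - 6 - 120\right) - \frac{1561}{719}\right)^{2} = \left(-142 - \frac{1561}{719}\right)^{2} = \left(- \frac{103659}{719}\right)^{2} = \frac{10745188281}{516961}$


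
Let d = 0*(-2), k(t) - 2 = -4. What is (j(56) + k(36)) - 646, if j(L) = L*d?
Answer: -648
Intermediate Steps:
k(t) = -2 (k(t) = 2 - 4 = -2)
d = 0
j(L) = 0 (j(L) = L*0 = 0)
(j(56) + k(36)) - 646 = (0 - 2) - 646 = -2 - 646 = -648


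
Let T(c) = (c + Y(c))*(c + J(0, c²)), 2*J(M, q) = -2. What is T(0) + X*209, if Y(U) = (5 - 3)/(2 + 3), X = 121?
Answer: 126443/5 ≈ 25289.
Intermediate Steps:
J(M, q) = -1 (J(M, q) = (½)*(-2) = -1)
Y(U) = ⅖ (Y(U) = 2/5 = 2*(⅕) = ⅖)
T(c) = (-1 + c)*(⅖ + c) (T(c) = (c + ⅖)*(c - 1) = (⅖ + c)*(-1 + c) = (-1 + c)*(⅖ + c))
T(0) + X*209 = (-⅖ + 0² - ⅗*0) + 121*209 = (-⅖ + 0 + 0) + 25289 = -⅖ + 25289 = 126443/5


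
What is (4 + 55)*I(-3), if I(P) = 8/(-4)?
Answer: -118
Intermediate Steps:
I(P) = -2 (I(P) = 8*(-1/4) = -2)
(4 + 55)*I(-3) = (4 + 55)*(-2) = 59*(-2) = -118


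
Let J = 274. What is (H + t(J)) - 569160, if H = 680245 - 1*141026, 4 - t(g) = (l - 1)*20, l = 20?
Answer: -30317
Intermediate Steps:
t(g) = -376 (t(g) = 4 - (20 - 1)*20 = 4 - 19*20 = 4 - 1*380 = 4 - 380 = -376)
H = 539219 (H = 680245 - 141026 = 539219)
(H + t(J)) - 569160 = (539219 - 376) - 569160 = 538843 - 569160 = -30317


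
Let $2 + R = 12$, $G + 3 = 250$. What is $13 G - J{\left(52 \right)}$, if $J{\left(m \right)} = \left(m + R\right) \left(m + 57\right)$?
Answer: $-3547$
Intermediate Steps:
$G = 247$ ($G = -3 + 250 = 247$)
$R = 10$ ($R = -2 + 12 = 10$)
$J{\left(m \right)} = \left(10 + m\right) \left(57 + m\right)$ ($J{\left(m \right)} = \left(m + 10\right) \left(m + 57\right) = \left(10 + m\right) \left(57 + m\right)$)
$13 G - J{\left(52 \right)} = 13 \cdot 247 - \left(570 + 52^{2} + 67 \cdot 52\right) = 3211 - \left(570 + 2704 + 3484\right) = 3211 - 6758 = -3547$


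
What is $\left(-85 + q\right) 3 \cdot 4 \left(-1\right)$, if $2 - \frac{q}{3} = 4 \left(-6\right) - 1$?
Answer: $48$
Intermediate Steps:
$q = 81$ ($q = 6 - 3 \left(4 \left(-6\right) - 1\right) = 6 - 3 \left(-24 - 1\right) = 6 - -75 = 6 + 75 = 81$)
$\left(-85 + q\right) 3 \cdot 4 \left(-1\right) = \left(-85 + 81\right) 3 \cdot 4 \left(-1\right) = - 4 \cdot 12 \left(-1\right) = \left(-4\right) \left(-12\right) = 48$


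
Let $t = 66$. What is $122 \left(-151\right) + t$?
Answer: $-18356$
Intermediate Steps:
$122 \left(-151\right) + t = 122 \left(-151\right) + 66 = -18422 + 66 = -18356$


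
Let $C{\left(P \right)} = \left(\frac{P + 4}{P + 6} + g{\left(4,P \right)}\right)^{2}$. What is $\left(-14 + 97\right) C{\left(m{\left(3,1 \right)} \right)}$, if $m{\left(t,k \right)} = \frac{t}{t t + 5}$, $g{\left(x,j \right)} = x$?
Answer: $\frac{13748867}{7569} \approx 1816.5$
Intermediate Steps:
$m{\left(t,k \right)} = \frac{t}{5 + t^{2}}$ ($m{\left(t,k \right)} = \frac{t}{t^{2} + 5} = \frac{t}{5 + t^{2}}$)
$C{\left(P \right)} = \left(4 + \frac{4 + P}{6 + P}\right)^{2}$ ($C{\left(P \right)} = \left(\frac{P + 4}{P + 6} + 4\right)^{2} = \left(\frac{4 + P}{6 + P} + 4\right)^{2} = \left(4 + \frac{4 + P}{6 + P}\right)^{2}$)
$\left(-14 + 97\right) C{\left(m{\left(3,1 \right)} \right)} = \left(-14 + 97\right) \frac{\left(28 + 5 \frac{3}{5 + 3^{2}}\right)^{2}}{\left(6 + \frac{3}{5 + 3^{2}}\right)^{2}} = 83 \frac{\left(28 + 5 \frac{3}{5 + 9}\right)^{2}}{\left(6 + \frac{3}{5 + 9}\right)^{2}} = 83 \frac{\left(28 + 5 \cdot \frac{3}{14}\right)^{2}}{\left(6 + \frac{3}{14}\right)^{2}} = 83 \frac{\left(28 + \frac{15}{14}\right)^{2}}{\frac{7569}{196}} = 83 \frac{196 \left(\frac{407}{14}\right)^{2}}{7569} = 83 \cdot \frac{196}{7569} \cdot \frac{165649}{196} = 83 \cdot \frac{165649}{7569} = \frac{13748867}{7569}$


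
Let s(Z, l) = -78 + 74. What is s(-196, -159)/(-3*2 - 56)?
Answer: 2/31 ≈ 0.064516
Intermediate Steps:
s(Z, l) = -4
s(-196, -159)/(-3*2 - 56) = -4/(-3*2 - 56) = -4/(-6 - 56) = -4/(-62) = -4*(-1/62) = 2/31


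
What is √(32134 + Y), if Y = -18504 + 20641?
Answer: √34271 ≈ 185.12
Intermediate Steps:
Y = 2137
√(32134 + Y) = √(32134 + 2137) = √34271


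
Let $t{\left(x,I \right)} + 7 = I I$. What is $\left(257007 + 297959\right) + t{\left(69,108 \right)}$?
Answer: $566623$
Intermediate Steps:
$t{\left(x,I \right)} = -7 + I^{2}$ ($t{\left(x,I \right)} = -7 + I I = -7 + I^{2}$)
$\left(257007 + 297959\right) + t{\left(69,108 \right)} = \left(257007 + 297959\right) - \left(7 - 108^{2}\right) = 554966 + \left(-7 + 11664\right) = 554966 + 11657 = 566623$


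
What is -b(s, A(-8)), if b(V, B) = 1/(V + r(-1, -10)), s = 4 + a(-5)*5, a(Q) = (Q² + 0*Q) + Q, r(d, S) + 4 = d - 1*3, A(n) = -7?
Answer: -1/96 ≈ -0.010417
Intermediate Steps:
r(d, S) = -7 + d (r(d, S) = -4 + (d - 1*3) = -4 + (d - 3) = -4 + (-3 + d) = -7 + d)
a(Q) = Q + Q² (a(Q) = (Q² + 0) + Q = Q² + Q = Q + Q²)
s = 104 (s = 4 - 5*(1 - 5)*5 = 4 - 5*(-4)*5 = 4 + 20*5 = 4 + 100 = 104)
b(V, B) = 1/(-8 + V) (b(V, B) = 1/(V + (-7 - 1)) = 1/(V - 8) = 1/(-8 + V))
-b(s, A(-8)) = -1/(-8 + 104) = -1/96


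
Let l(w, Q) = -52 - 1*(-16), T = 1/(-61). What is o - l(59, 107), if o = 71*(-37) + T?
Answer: -158052/61 ≈ -2591.0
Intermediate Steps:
T = -1/61 ≈ -0.016393
l(w, Q) = -36 (l(w, Q) = -52 + 16 = -36)
o = -160248/61 (o = 71*(-37) - 1/61 = -2627 - 1/61 = -160248/61 ≈ -2627.0)
o - l(59, 107) = -160248/61 - 1*(-36) = -160248/61 + 36 = -158052/61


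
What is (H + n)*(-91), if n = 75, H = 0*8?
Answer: -6825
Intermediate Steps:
H = 0
(H + n)*(-91) = (0 + 75)*(-91) = 75*(-91) = -6825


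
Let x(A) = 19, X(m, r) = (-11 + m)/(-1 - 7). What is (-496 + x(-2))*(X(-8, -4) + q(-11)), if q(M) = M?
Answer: 32913/8 ≈ 4114.1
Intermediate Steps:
X(m, r) = 11/8 - m/8 (X(m, r) = (-11 + m)/(-8) = (-11 + m)*(-⅛) = 11/8 - m/8)
(-496 + x(-2))*(X(-8, -4) + q(-11)) = (-496 + 19)*((11/8 - ⅛*(-8)) - 11) = -477*((11/8 + 1) - 11) = -477*(19/8 - 11) = -477*(-69/8) = 32913/8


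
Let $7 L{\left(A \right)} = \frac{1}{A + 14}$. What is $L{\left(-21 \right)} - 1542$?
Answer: $- \frac{75559}{49} \approx -1542.0$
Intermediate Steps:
$L{\left(A \right)} = \frac{1}{7 \left(14 + A\right)}$ ($L{\left(A \right)} = \frac{1}{7 \left(A + 14\right)} = \frac{1}{7 \left(14 + A\right)}$)
$L{\left(-21 \right)} - 1542 = \frac{1}{7 \left(14 - 21\right)} - 1542 = \frac{1}{7 \left(-7\right)} - 1542 = \frac{1}{7} \left(- \frac{1}{7}\right) - 1542 = - \frac{1}{49} - 1542 = - \frac{75559}{49}$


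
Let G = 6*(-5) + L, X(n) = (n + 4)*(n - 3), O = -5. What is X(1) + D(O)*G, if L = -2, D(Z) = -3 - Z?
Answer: -74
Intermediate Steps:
X(n) = (-3 + n)*(4 + n) (X(n) = (4 + n)*(-3 + n) = (-3 + n)*(4 + n))
G = -32 (G = 6*(-5) - 2 = -30 - 2 = -32)
X(1) + D(O)*G = (-12 + 1 + 1²) + (-3 - 1*(-5))*(-32) = (-12 + 1 + 1) + (-3 + 5)*(-32) = -10 + 2*(-32) = -10 - 64 = -74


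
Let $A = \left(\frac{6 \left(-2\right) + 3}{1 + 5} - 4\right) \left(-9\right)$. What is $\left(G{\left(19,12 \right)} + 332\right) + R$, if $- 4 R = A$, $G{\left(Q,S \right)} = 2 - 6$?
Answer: $\frac{2525}{8} \approx 315.63$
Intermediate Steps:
$G{\left(Q,S \right)} = -4$ ($G{\left(Q,S \right)} = 2 - 6 = -4$)
$A = \frac{99}{2}$ ($A = \left(\frac{-12 + 3}{6} - 4\right) \left(-9\right) = \left(\left(-9\right) \frac{1}{6} - 4\right) \left(-9\right) = \left(- \frac{3}{2} - 4\right) \left(-9\right) = \left(- \frac{11}{2}\right) \left(-9\right) = \frac{99}{2} \approx 49.5$)
$R = - \frac{99}{8}$ ($R = \left(- \frac{1}{4}\right) \frac{99}{2} = - \frac{99}{8} \approx -12.375$)
$\left(G{\left(19,12 \right)} + 332\right) + R = \left(-4 + 332\right) - \frac{99}{8} = 328 - \frac{99}{8} = \frac{2525}{8}$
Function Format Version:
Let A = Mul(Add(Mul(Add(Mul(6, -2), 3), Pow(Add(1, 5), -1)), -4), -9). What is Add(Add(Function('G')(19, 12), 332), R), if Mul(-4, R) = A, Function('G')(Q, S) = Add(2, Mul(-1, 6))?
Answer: Rational(2525, 8) ≈ 315.63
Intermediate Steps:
Function('G')(Q, S) = -4 (Function('G')(Q, S) = Add(2, -6) = -4)
A = Rational(99, 2) (A = Mul(Add(Mul(Add(-12, 3), Pow(6, -1)), -4), -9) = Mul(Add(Mul(-9, Rational(1, 6)), -4), -9) = Mul(Add(Rational(-3, 2), -4), -9) = Mul(Rational(-11, 2), -9) = Rational(99, 2) ≈ 49.500)
R = Rational(-99, 8) (R = Mul(Rational(-1, 4), Rational(99, 2)) = Rational(-99, 8) ≈ -12.375)
Add(Add(Function('G')(19, 12), 332), R) = Add(Add(-4, 332), Rational(-99, 8)) = Add(328, Rational(-99, 8)) = Rational(2525, 8)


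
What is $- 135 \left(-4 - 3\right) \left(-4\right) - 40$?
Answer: $-3820$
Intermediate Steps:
$- 135 \left(-4 - 3\right) \left(-4\right) - 40 = - 135 \left(\left(-7\right) \left(-4\right)\right) - 40 = \left(-135\right) 28 - 40 = -3780 - 40 = -3820$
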